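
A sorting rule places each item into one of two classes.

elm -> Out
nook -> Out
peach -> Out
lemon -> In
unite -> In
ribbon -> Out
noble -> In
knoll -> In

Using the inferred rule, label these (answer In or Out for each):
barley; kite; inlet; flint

Every 'In' example satisfies: odd length AND contains 'n'. None of the 'Out' examples do.
barley: length 6, no 'n', does not satisfy this → Out. kite: length 4, no 'n', does not satisfy this → Out. inlet: length 5, has 'n', satisfies this → In. flint: length 5, has 'n', satisfies this → In.

Out, Out, In, In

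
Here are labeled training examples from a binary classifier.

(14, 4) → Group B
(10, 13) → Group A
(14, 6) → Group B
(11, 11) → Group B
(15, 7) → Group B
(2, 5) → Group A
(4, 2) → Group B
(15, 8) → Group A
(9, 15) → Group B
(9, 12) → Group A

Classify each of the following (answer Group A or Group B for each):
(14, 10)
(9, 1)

Comparing the two groups points to one rule — sum is odd.
(14, 10) — 14+10 = 24, hence Group B.
(9, 1) — 9+1 = 10, hence Group B.

Group B, Group B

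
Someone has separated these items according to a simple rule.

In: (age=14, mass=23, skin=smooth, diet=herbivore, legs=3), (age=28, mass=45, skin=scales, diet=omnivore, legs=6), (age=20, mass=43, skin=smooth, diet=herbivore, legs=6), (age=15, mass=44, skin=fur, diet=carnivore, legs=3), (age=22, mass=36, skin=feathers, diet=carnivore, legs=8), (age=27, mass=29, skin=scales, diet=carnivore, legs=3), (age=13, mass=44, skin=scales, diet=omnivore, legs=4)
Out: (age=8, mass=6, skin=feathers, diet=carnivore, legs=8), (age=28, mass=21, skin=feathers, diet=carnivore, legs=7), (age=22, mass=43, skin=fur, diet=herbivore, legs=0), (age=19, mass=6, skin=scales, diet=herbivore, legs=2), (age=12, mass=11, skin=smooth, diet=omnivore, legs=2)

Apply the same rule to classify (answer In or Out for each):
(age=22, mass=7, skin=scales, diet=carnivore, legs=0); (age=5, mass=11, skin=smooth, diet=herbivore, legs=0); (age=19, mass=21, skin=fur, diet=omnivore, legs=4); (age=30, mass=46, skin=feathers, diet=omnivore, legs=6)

Out, Out, Out, In

Rule: legs ≥ 2 AND mass ≥ 23. This holds for each 'In' example and fails for each 'Out' one.
(age=22, mass=7, skin=scales, diet=carnivore, legs=0): Out (legs = 0, mass = 7).
(age=5, mass=11, skin=smooth, diet=herbivore, legs=0): Out (legs = 0, mass = 11).
(age=19, mass=21, skin=fur, diet=omnivore, legs=4): Out (legs = 4, mass = 21).
(age=30, mass=46, skin=feathers, diet=omnivore, legs=6): In (legs = 6, mass = 46).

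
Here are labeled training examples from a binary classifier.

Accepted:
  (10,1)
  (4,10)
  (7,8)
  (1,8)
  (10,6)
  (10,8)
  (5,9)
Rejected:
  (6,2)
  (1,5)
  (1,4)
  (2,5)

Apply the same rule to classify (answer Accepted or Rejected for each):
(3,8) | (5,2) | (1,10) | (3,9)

Rule: sum ≥ 9. This holds for each 'Accepted' example and fails for each 'Rejected' one.

Accepted, Rejected, Accepted, Accepted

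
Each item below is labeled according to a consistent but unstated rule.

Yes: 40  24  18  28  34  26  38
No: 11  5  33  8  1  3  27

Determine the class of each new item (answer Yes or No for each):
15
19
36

No, No, Yes

The rule appears to be: even AND at least 11.
No: 15, since 15 is odd, 15 ≥ 11. No: 19, since 19 is odd, 19 ≥ 11. Yes: 36, since 36 is even, 36 ≥ 11.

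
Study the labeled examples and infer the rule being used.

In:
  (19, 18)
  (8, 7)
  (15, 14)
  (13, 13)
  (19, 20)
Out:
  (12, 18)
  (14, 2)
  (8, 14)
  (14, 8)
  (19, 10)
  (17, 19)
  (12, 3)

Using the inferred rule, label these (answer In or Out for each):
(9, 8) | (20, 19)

In, In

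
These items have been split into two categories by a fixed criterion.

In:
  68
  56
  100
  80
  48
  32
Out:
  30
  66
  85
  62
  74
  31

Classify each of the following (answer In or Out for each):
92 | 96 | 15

In, In, Out

One predicate separates the groups cleanly: multiple of 4.
In: 92, since 92 = 4·23. In: 96, since 96 = 4·24. Out: 15, since 15 = 4·3 + 3.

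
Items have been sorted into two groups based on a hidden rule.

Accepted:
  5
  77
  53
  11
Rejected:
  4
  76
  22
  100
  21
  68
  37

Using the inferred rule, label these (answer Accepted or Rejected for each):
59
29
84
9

Accepted, Accepted, Rejected, Rejected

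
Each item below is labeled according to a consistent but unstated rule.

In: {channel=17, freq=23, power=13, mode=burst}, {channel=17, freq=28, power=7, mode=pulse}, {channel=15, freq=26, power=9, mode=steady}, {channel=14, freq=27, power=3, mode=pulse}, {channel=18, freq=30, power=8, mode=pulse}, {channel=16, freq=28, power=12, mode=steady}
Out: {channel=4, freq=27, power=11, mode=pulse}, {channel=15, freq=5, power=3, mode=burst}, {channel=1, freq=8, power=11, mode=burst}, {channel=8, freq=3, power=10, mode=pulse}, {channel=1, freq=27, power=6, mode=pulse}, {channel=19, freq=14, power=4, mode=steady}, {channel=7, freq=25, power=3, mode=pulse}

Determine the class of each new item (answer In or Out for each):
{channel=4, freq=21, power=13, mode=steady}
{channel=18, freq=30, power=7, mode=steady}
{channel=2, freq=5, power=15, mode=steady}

Out, In, Out

One predicate separates the groups cleanly: channel ≥ 8 AND freq ≥ 23.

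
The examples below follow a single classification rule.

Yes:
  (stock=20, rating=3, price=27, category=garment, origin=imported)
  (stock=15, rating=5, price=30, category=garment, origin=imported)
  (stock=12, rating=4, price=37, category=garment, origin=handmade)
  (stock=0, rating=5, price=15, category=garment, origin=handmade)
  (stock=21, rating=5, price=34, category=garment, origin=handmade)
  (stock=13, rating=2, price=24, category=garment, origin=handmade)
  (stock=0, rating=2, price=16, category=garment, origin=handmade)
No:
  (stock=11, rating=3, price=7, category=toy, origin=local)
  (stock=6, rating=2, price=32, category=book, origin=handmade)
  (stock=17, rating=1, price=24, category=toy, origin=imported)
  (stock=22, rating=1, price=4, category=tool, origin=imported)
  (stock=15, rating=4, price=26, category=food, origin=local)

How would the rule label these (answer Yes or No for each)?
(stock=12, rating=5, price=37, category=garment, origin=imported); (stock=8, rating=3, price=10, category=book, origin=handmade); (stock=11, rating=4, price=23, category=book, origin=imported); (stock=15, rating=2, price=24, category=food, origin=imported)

Yes, No, No, No

The distinguishing property — category is garment — holds for all the 'Yes' cases and none of the 'No' cases.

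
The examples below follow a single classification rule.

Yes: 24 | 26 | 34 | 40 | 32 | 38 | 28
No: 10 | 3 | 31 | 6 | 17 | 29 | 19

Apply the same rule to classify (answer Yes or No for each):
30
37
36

Yes, No, Yes

All 'Yes' examples share one property — even AND at least 17 — and every 'No' example lacks it.
30 — 30 is even, 30 ≥ 17, hence Yes. 37 — 37 is odd, 37 ≥ 17, hence No. 36 — 36 is even, 36 ≥ 17, hence Yes.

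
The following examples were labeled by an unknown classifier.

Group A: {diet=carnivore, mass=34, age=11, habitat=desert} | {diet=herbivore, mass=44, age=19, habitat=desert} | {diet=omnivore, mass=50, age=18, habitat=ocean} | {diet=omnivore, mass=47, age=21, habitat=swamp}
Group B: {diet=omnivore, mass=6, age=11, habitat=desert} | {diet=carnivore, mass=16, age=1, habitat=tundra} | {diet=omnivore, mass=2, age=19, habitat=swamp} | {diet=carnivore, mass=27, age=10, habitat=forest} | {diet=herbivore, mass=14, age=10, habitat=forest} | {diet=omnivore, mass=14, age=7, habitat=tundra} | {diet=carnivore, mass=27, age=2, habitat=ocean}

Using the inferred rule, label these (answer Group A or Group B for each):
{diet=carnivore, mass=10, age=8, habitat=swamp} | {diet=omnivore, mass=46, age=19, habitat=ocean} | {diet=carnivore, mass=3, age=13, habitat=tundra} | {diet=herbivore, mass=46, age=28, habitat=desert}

Group B, Group A, Group B, Group A

All 'Group A' examples share one property — mass ≥ 34 — and every 'Group B' example lacks it.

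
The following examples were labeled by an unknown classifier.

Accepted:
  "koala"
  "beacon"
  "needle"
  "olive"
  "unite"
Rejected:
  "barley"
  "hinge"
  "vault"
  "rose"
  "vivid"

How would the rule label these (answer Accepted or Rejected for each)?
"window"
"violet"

Rejected, Accepted

One predicate separates the groups cleanly: has ≥ 3 vowels.
"window" — 2 vowels, hence Rejected.
"violet" — 3 vowels, hence Accepted.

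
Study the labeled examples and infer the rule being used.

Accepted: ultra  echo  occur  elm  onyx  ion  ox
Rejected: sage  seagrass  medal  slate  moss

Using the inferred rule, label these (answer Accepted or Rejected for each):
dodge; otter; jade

Rejected, Accepted, Rejected

Checking candidate rules against both groups, what survives is: starts with a vowel.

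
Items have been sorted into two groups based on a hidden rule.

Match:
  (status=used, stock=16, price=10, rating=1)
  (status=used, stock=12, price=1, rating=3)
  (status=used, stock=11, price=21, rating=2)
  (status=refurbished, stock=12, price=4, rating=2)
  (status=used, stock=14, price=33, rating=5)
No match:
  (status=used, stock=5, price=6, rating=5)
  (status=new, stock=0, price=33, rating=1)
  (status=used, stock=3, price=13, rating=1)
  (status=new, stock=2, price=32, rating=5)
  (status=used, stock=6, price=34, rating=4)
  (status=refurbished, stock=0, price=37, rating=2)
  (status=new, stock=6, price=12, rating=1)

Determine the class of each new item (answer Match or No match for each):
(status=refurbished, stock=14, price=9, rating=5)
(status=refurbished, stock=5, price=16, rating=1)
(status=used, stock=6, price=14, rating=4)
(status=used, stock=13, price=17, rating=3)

All 'Match' examples share one property — stock ≥ 11 — and every 'No match' example lacks it.
(status=refurbished, stock=14, price=9, rating=5): stock = 14 — checks out, so Match. (status=refurbished, stock=5, price=16, rating=1): stock = 5 — fails the rule, so No match. (status=used, stock=6, price=14, rating=4): stock = 6 — fails the rule, so No match. (status=used, stock=13, price=17, rating=3): stock = 13 — checks out, so Match.

Match, No match, No match, Match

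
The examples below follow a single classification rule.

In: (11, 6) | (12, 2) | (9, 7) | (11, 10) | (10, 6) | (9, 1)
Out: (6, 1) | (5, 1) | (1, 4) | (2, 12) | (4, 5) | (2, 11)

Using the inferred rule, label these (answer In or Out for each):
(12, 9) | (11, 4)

In, In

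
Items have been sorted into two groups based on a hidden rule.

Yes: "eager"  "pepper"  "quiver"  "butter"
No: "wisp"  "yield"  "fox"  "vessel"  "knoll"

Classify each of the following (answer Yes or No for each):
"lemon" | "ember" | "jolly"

No, Yes, No

The classifier is using: contains 'r'.
"lemon": no 'r' — fails the rule, so No. "ember": has 'r' — meets the rule, so Yes. "jolly": no 'r' — fails the rule, so No.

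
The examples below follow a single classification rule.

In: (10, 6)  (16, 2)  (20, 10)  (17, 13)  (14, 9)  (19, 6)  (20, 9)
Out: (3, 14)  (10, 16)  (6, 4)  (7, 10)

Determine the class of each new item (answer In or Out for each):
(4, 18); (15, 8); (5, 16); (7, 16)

Out, In, Out, Out

A rule that fits every label: first > second AND sum ≥ 16 — true of each 'In' example, false of each 'Out' one.
(4, 18): Out (4 < 18, 4+18 = 22).
(15, 8): In (15 > 8, 15+8 = 23).
(5, 16): Out (5 < 16, 5+16 = 21).
(7, 16): Out (7 < 16, 7+16 = 23).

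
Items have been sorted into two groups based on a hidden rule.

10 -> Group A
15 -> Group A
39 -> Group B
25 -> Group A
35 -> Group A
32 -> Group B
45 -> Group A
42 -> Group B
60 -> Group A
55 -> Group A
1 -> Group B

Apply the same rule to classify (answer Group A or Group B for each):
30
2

The distinguishing property — multiple of 5 — holds for all the 'Group A' cases and none of the 'Group B' cases.
30: 30 = 5·6 — passes, so Group A.
2: 2 = 5·0 + 2 — does not fit, so Group B.

Group A, Group B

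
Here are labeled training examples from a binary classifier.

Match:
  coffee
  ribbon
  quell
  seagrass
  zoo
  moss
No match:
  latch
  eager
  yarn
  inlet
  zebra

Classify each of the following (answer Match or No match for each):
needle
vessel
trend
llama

Every 'Match' example satisfies: has a double letter. None of the 'No match' examples do.
needle — 'ee' doubled, hence Match. vessel — 'ss' doubled, hence Match. trend — no doubled letter, hence No match. llama — 'll' doubled, hence Match.

Match, Match, No match, Match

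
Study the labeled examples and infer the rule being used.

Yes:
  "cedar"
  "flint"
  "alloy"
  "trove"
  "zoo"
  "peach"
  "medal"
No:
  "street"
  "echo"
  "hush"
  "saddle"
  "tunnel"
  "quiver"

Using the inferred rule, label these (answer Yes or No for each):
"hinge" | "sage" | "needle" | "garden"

Yes, No, No, No

Comparing the two groups points to one rule — odd length.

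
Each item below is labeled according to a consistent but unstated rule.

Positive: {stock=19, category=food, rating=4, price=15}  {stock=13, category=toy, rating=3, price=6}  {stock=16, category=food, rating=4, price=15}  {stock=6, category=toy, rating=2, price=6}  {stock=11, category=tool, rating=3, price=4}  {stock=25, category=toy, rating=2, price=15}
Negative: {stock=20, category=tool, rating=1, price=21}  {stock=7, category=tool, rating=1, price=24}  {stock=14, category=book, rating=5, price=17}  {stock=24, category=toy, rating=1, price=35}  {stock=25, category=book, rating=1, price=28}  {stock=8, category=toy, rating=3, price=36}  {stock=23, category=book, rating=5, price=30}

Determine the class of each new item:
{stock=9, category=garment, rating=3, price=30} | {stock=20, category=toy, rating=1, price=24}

Every 'Positive' example satisfies: price ≤ 15. None of the 'Negative' examples do.
{stock=9, category=garment, rating=3, price=30}: price = 30 — lacks this property, so Negative.
{stock=20, category=toy, rating=1, price=24}: price = 24 — lacks this property, so Negative.

Negative, Negative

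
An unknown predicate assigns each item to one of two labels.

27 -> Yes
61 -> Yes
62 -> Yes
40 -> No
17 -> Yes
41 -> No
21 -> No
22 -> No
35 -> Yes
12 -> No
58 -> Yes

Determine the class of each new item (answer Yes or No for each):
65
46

The simplest hypothesis consistent with all the labels is: digit sum ≥ 6.
65: digit sum 6+5 = 11 — meets the rule, so Yes.
46: digit sum 4+6 = 10 — meets the rule, so Yes.

Yes, Yes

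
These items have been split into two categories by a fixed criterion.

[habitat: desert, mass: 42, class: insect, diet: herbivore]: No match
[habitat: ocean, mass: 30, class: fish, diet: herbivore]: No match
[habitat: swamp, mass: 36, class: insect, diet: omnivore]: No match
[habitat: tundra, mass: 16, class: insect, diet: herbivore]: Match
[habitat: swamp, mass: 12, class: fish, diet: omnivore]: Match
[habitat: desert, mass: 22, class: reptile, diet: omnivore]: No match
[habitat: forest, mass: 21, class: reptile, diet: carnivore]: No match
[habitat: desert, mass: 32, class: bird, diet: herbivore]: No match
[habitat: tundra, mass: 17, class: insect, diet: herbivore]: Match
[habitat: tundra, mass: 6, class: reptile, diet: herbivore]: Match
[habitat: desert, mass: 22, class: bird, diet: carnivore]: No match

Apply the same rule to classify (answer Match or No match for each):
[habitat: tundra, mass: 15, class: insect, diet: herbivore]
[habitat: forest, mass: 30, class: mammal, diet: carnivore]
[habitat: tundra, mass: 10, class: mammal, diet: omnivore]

Match, No match, Match

All 'Match' examples share one property — mass ≤ 17 — and every 'No match' example lacks it.
[habitat: tundra, mass: 15, class: insect, diet: herbivore] → mass = 15 → Match.
[habitat: forest, mass: 30, class: mammal, diet: carnivore] → mass = 30 → No match.
[habitat: tundra, mass: 10, class: mammal, diet: omnivore] → mass = 10 → Match.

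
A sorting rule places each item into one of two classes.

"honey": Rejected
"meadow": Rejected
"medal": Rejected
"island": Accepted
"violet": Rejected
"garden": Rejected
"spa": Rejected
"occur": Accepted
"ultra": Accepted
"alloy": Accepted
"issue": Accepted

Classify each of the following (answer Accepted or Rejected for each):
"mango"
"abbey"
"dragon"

All 'Accepted' examples share one property — starts with a vowel — and every 'Rejected' example lacks it.

Rejected, Accepted, Rejected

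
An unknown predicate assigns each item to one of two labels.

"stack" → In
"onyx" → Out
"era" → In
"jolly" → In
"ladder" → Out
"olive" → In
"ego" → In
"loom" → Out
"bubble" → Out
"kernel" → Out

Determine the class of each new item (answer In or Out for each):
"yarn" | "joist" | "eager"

Out, In, In

Comparing the two groups points to one rule — odd length.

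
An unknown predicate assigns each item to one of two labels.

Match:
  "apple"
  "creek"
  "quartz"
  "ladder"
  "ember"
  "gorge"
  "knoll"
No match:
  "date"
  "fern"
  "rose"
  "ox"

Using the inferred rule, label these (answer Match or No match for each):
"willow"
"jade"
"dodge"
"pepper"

Match, No match, Match, Match

The pattern is that an item is 'Match' exactly when: length ≥ 5.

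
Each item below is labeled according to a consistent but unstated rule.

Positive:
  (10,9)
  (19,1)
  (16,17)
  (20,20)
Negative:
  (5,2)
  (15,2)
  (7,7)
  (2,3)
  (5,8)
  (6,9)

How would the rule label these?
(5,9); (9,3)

Rule: sum ≥ 19. This holds for each 'Positive' example and fails for each 'Negative' one.

Negative, Negative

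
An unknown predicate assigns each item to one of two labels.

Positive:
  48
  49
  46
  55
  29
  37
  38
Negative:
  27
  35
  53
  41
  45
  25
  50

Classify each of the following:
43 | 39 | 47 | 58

Negative, Positive, Positive, Positive

A rule that fits every label: digit sum ≥ 10 — true of each 'Positive' example, false of each 'Negative' one.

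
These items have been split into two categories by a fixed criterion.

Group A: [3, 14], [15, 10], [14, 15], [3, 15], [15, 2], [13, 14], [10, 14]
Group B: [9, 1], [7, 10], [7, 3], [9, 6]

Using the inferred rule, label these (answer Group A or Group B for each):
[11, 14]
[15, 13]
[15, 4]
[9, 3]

Group A, Group A, Group A, Group B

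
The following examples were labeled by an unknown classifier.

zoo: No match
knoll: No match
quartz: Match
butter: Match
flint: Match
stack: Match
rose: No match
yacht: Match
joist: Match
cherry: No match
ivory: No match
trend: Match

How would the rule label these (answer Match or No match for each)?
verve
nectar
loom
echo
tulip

Rule: contains 't'. This holds for each 'Match' example and fails for each 'No match' one.
verve — no 't', hence No match.
nectar — has 't', hence Match.
loom — no 't', hence No match.
echo — no 't', hence No match.
tulip — has 't', hence Match.

No match, Match, No match, No match, Match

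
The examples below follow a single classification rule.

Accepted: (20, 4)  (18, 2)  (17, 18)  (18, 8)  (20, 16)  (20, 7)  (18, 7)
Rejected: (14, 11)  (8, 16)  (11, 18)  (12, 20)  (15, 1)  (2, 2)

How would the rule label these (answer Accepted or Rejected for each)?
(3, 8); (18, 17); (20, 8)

Rejected, Accepted, Accepted

Every 'Accepted' example satisfies: first ≥ 16. None of the 'Rejected' examples do.
(3, 8): first 3 — does not fit, so Rejected.
(18, 17): first 18 — satisfies this, so Accepted.
(20, 8): first 20 — satisfies this, so Accepted.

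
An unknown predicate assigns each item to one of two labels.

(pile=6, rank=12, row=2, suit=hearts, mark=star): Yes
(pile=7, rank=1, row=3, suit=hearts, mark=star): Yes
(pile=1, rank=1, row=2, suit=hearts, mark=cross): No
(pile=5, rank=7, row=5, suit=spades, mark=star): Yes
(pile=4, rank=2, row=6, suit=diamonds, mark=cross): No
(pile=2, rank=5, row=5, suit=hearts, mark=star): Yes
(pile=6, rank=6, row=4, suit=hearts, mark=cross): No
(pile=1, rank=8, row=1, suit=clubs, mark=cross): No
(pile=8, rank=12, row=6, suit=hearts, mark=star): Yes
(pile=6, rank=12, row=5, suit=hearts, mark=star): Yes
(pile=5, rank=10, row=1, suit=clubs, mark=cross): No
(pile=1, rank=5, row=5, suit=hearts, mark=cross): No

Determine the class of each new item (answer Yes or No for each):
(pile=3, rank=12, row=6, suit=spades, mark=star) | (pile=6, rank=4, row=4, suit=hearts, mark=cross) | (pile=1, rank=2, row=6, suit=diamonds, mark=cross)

Yes, No, No

The simplest hypothesis consistent with all the labels is: mark is star.
(pile=3, rank=12, row=6, suit=spades, mark=star) → mark is star → Yes.
(pile=6, rank=4, row=4, suit=hearts, mark=cross) → mark is cross → No.
(pile=1, rank=2, row=6, suit=diamonds, mark=cross) → mark is cross → No.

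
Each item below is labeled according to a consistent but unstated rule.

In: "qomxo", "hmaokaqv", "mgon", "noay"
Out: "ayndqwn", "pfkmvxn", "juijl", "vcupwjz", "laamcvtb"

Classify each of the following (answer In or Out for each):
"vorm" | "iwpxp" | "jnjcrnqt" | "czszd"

In, Out, Out, Out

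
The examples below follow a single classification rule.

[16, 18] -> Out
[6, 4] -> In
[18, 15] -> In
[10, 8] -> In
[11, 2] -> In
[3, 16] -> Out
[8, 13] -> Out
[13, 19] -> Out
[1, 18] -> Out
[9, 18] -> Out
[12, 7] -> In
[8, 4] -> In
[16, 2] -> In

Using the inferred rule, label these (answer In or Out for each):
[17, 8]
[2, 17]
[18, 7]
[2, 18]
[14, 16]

In, Out, In, Out, Out

A rule that fits every label: first > second — true of each 'In' example, false of each 'Out' one.
In: [17, 8], since 17 > 8.
Out: [2, 17], since 2 < 17.
In: [18, 7], since 18 > 7.
Out: [2, 18], since 2 < 18.
Out: [14, 16], since 14 < 16.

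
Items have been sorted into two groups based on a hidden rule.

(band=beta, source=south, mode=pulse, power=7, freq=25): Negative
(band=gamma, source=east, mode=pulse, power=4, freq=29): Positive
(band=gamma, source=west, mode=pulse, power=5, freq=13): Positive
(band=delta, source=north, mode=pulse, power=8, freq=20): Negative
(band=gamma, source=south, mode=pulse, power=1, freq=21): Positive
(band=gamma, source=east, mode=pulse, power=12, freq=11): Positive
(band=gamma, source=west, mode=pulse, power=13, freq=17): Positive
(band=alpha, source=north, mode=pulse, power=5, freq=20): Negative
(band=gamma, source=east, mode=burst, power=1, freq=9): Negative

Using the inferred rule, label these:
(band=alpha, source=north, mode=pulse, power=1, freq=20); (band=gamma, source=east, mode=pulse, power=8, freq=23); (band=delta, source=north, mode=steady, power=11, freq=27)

Negative, Positive, Negative

'Positive' ⟺ mode is pulse AND band is gamma.
(band=alpha, source=north, mode=pulse, power=1, freq=20) → mode is pulse, band is alpha → Negative.
(band=gamma, source=east, mode=pulse, power=8, freq=23) → mode is pulse, band is gamma → Positive.
(band=delta, source=north, mode=steady, power=11, freq=27) → mode is steady, band is delta → Negative.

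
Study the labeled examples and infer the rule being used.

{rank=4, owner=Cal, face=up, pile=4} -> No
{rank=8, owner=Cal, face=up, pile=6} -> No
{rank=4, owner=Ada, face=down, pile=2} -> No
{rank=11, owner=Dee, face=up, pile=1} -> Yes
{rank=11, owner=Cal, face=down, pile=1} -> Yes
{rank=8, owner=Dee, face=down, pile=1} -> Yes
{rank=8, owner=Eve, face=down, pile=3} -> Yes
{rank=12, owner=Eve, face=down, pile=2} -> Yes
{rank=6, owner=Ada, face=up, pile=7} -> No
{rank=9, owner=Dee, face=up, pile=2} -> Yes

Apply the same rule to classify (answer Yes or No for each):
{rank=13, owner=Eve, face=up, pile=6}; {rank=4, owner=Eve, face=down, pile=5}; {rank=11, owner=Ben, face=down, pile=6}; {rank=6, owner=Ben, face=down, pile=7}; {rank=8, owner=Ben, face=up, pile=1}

The classifier is using: rank ≥ 6 AND pile ≤ 3.
{rank=13, owner=Eve, face=up, pile=6}: rank = 13, pile = 6, doesn't qualify → No.
{rank=4, owner=Eve, face=down, pile=5}: rank = 4, pile = 5, doesn't qualify → No.
{rank=11, owner=Ben, face=down, pile=6}: rank = 11, pile = 6, doesn't qualify → No.
{rank=6, owner=Ben, face=down, pile=7}: rank = 6, pile = 7, doesn't qualify → No.
{rank=8, owner=Ben, face=up, pile=1}: rank = 8, pile = 1, has this property → Yes.

No, No, No, No, Yes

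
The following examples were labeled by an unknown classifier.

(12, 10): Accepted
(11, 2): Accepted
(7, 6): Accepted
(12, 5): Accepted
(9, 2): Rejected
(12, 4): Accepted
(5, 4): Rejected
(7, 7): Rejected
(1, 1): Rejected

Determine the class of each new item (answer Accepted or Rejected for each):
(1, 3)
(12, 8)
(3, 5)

Rejected, Accepted, Rejected

All 'Accepted' examples share one property — first > second AND sum ≥ 13 — and every 'Rejected' example lacks it.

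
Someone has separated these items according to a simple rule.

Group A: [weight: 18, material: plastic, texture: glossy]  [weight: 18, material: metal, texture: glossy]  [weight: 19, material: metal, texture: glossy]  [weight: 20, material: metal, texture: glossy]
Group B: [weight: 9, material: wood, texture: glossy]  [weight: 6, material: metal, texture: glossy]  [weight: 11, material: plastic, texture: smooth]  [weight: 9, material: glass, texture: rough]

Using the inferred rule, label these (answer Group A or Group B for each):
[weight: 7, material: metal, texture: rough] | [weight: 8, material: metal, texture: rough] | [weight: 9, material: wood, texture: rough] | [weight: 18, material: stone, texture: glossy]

All 'Group A' examples share one property — weight ≥ 18 — and every 'Group B' example lacks it.
[weight: 7, material: metal, texture: rough] — weight = 7, hence Group B.
[weight: 8, material: metal, texture: rough] — weight = 8, hence Group B.
[weight: 9, material: wood, texture: rough] — weight = 9, hence Group B.
[weight: 18, material: stone, texture: glossy] — weight = 18, hence Group A.

Group B, Group B, Group B, Group A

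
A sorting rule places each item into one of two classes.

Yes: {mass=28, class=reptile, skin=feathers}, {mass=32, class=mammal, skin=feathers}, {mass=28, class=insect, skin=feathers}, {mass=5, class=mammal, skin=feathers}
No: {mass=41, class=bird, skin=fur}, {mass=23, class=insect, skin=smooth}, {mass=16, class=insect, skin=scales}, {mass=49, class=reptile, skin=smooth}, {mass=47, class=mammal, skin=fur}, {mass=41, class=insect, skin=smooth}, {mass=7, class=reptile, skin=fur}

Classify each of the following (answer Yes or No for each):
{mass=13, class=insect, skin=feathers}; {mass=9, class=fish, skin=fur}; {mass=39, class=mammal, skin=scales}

The rule appears to be: skin is feathers.

Yes, No, No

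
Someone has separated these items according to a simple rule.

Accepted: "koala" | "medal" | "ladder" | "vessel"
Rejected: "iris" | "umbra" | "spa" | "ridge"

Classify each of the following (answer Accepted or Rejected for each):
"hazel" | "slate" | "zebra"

Accepted, Accepted, Rejected

Looking at the examples, the only property every 'Accepted' case has and every 'Rejected' case lacks is: contains 'l'.
"hazel": Accepted (has 'l'). "slate": Accepted (has 'l'). "zebra": Rejected (no 'l').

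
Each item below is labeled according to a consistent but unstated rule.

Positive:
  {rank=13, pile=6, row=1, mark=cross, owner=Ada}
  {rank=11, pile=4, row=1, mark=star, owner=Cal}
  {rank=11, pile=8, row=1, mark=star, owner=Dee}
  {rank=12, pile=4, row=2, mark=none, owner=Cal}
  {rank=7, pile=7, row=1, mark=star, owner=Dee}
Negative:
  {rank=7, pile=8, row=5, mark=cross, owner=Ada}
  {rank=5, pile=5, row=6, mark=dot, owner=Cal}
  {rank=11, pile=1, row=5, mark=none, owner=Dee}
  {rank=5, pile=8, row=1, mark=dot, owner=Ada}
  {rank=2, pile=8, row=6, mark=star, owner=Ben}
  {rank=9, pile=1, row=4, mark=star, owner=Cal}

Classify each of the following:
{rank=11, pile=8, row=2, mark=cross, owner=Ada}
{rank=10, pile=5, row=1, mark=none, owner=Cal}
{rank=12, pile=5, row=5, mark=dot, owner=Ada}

Positive, Positive, Negative

A rule that fits every label: rank ≥ 7 AND row ≤ 2 — true of each 'Positive' example, false of each 'Negative' one.
{rank=11, pile=8, row=2, mark=cross, owner=Ada} → rank = 11, row = 2 → Positive.
{rank=10, pile=5, row=1, mark=none, owner=Cal} → rank = 10, row = 1 → Positive.
{rank=12, pile=5, row=5, mark=dot, owner=Ada} → rank = 12, row = 5 → Negative.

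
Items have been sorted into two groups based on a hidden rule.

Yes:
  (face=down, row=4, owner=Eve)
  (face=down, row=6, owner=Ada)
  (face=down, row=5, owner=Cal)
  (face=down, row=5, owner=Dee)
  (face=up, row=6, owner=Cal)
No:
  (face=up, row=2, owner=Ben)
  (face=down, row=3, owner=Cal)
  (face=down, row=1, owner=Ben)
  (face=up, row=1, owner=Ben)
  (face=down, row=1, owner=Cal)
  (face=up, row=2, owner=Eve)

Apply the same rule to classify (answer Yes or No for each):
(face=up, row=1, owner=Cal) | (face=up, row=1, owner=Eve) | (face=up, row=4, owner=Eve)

No, No, Yes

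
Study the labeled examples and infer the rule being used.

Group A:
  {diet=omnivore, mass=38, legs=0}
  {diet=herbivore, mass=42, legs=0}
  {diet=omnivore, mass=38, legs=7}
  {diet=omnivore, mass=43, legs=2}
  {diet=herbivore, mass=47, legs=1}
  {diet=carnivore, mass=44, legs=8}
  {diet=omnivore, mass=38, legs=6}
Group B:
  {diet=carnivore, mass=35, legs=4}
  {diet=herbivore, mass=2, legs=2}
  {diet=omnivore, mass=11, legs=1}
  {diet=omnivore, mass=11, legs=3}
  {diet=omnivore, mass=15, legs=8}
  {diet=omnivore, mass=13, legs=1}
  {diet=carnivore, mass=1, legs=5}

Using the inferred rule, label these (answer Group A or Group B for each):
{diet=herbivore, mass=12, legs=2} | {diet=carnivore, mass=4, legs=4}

Group B, Group B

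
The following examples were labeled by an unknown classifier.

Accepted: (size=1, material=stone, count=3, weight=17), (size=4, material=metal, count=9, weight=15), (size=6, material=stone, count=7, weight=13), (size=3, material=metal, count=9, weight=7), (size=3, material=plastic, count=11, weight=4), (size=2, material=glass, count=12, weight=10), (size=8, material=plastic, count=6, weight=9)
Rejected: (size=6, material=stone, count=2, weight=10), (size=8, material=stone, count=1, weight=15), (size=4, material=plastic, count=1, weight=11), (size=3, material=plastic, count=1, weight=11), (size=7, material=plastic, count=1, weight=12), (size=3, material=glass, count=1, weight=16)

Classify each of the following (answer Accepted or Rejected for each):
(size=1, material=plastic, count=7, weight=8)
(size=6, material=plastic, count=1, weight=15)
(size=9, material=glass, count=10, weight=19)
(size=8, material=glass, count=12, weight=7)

Every 'Accepted' example satisfies: count ≥ 3. None of the 'Rejected' examples do.

Accepted, Rejected, Accepted, Accepted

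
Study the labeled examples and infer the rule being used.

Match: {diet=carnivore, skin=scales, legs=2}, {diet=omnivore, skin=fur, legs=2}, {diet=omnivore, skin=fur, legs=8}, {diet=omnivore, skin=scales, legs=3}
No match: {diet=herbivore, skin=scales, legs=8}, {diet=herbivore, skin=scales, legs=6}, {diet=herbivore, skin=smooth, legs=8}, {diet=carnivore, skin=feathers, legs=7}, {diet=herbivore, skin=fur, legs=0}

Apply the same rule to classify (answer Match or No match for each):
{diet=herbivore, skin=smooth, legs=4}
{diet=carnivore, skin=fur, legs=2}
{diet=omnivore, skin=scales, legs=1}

Rule: diet is omnivore OR legs = 2. This holds for each 'Match' example and fails for each 'No match' one.
{diet=herbivore, skin=smooth, legs=4}: No match (diet is herbivore, legs = 4). {diet=carnivore, skin=fur, legs=2}: Match (diet is carnivore, legs = 2). {diet=omnivore, skin=scales, legs=1}: Match (diet is omnivore, legs = 1).

No match, Match, Match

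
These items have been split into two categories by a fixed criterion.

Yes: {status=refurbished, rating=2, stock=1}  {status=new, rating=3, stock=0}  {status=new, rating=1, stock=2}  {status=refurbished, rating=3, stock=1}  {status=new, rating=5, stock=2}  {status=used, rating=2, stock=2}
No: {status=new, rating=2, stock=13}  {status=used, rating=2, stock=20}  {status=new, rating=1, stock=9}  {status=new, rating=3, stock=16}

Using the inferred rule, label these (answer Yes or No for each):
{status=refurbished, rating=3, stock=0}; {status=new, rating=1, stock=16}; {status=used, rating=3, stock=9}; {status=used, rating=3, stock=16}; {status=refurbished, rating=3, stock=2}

Yes, No, No, No, Yes

The rule appears to be: stock ≤ 2.
{status=refurbished, rating=3, stock=0}: stock = 0 — meets the rule, so Yes.
{status=new, rating=1, stock=16}: stock = 16 — doesn't match, so No.
{status=used, rating=3, stock=9}: stock = 9 — doesn't match, so No.
{status=used, rating=3, stock=16}: stock = 16 — doesn't match, so No.
{status=refurbished, rating=3, stock=2}: stock = 2 — meets the rule, so Yes.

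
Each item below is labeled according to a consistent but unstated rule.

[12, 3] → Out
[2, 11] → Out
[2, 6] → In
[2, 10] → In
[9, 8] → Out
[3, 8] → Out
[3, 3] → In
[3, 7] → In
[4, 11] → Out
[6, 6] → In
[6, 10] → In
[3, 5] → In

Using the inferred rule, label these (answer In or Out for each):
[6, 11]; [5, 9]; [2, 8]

Out, In, In

All 'In' examples share one property — sum is even — and every 'Out' example lacks it.
[6, 11]: 6+11 = 17 — does not pass, so Out. [5, 9]: 5+9 = 14 — checks out, so In. [2, 8]: 2+8 = 10 — checks out, so In.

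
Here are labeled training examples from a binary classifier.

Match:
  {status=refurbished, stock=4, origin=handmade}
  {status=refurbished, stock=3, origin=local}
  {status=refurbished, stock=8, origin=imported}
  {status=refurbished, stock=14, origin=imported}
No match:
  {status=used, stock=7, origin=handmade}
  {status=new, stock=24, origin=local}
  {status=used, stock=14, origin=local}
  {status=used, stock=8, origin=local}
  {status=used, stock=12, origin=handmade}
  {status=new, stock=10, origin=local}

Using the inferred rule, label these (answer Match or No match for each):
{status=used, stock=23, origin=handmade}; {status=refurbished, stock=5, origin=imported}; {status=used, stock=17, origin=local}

No match, Match, No match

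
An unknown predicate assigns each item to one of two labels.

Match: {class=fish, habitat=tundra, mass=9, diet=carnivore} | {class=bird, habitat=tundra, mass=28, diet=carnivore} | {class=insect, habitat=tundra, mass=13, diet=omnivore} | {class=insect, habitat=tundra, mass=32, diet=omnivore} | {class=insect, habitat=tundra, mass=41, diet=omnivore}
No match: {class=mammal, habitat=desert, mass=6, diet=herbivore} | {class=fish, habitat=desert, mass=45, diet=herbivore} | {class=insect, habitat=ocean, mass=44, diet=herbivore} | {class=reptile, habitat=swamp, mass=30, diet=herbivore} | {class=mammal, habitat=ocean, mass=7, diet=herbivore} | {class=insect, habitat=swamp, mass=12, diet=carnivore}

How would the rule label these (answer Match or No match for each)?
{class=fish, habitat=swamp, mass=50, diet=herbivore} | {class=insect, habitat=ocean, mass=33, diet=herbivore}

No match, No match

Rule: habitat is tundra. This holds for each 'Match' example and fails for each 'No match' one.
No match: {class=fish, habitat=swamp, mass=50, diet=herbivore}, since habitat is swamp.
No match: {class=insect, habitat=ocean, mass=33, diet=herbivore}, since habitat is ocean.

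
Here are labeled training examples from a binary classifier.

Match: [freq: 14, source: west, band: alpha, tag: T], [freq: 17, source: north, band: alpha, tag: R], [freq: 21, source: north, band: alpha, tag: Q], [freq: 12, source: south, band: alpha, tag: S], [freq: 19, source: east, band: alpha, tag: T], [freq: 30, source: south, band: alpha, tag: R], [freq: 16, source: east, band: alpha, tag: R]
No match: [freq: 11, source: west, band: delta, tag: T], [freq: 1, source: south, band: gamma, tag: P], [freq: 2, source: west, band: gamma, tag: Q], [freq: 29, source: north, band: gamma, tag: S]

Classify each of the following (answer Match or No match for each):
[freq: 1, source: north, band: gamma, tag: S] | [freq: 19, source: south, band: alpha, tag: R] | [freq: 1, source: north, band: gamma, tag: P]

Comparing the two groups points to one rule — band is alpha.

No match, Match, No match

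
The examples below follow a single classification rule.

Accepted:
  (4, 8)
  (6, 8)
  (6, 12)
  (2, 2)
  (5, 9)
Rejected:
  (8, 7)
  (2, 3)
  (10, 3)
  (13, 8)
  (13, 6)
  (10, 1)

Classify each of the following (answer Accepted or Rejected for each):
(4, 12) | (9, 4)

The distinguishing property — sum is even — holds for all the 'Accepted' cases and none of the 'Rejected' cases.

Accepted, Rejected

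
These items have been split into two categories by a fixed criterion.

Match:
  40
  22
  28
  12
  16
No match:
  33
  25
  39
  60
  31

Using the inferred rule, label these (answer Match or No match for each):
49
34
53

No match, Match, No match

Every 'Match' example satisfies: even AND at most 40. None of the 'No match' examples do.
49: 49 is odd, 49 > 40, does not pass → No match.
34: 34 is even, 34 ≤ 40, checks out → Match.
53: 53 is odd, 53 > 40, does not pass → No match.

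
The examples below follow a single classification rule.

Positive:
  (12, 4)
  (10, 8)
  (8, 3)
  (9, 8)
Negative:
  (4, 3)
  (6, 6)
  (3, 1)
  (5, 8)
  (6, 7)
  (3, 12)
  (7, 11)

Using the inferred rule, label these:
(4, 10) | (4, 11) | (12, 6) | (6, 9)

The simplest hypothesis consistent with all the labels is: first ≥ 8.
(4, 10) — first 4, hence Negative. (4, 11) — first 4, hence Negative. (12, 6) — first 12, hence Positive. (6, 9) — first 6, hence Negative.

Negative, Negative, Positive, Negative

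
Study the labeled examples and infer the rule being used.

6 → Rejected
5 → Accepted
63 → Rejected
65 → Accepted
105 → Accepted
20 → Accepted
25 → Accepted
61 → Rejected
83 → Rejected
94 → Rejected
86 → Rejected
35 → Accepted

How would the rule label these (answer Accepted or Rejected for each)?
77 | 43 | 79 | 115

Rejected, Rejected, Rejected, Accepted

The pattern is that an item is 'Accepted' exactly when: multiple of 5.
Rejected: 77, since 77 = 5·15 + 2. Rejected: 43, since 43 = 5·8 + 3. Rejected: 79, since 79 = 5·15 + 4. Accepted: 115, since 115 = 5·23.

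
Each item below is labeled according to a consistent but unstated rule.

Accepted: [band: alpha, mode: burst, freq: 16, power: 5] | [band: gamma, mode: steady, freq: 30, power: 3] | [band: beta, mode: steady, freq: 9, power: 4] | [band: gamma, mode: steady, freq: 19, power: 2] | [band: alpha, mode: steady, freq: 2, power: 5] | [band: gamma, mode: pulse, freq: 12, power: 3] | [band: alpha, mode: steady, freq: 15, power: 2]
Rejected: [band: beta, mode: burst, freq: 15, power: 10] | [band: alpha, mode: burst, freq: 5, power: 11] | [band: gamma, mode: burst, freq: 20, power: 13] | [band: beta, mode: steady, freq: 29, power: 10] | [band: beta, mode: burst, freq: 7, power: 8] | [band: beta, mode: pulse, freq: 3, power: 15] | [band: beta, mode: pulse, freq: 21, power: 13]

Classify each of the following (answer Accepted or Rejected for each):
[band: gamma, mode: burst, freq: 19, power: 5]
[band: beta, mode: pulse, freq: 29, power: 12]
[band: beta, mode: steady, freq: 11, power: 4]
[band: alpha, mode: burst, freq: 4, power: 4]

A rule that fits every label: power ≤ 5 — true of each 'Accepted' example, false of each 'Rejected' one.

Accepted, Rejected, Accepted, Accepted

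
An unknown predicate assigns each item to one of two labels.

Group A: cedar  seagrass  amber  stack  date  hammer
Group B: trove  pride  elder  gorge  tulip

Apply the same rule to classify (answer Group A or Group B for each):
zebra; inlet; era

Group A, Group B, Group A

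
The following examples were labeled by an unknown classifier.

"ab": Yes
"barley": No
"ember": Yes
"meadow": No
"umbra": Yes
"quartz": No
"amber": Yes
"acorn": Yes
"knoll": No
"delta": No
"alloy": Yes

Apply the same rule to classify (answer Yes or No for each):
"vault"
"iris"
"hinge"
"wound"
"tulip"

The classifier is using: starts with a vowel.
"vault": starts with 'v', lacks this property → No.
"iris": starts with 'i', meets the rule → Yes.
"hinge": starts with 'h', lacks this property → No.
"wound": starts with 'w', lacks this property → No.
"tulip": starts with 't', lacks this property → No.

No, Yes, No, No, No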